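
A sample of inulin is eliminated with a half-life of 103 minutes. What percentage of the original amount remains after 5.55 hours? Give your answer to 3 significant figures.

5.55 hours = 333 minutes.
n = 333/103 ≈ 3.233 half-lives.
Fraction remaining = (1/2)^3.233 ≈ 0.10636, i.e. 10.636%.

10.6%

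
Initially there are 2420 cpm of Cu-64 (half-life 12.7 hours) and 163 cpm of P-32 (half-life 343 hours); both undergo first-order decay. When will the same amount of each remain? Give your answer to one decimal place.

Set 2420·(1/2)^(t/12.7) = 163·(1/2)^(t/343).
Taking log₂: log₂(2420/163) = t·(1/12.7 − 1/343).
log₂(14.847) = 3.8921; 1/12.7 − 1/343 = 0.075825.
t = 3.8921 / 0.075825 ≈ 51.33 hours.

51.3 hours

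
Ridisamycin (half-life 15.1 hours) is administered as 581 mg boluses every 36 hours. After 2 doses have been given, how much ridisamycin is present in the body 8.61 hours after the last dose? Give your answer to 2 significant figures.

The 2 doses were given 44.61, 8.61 hours ago.
Total = 581·(1/2)^(44.61/15.1) + 581·(1/2)^(8.61/15.1)
      = 74.962 + 391.32 ≈ 466.28 mg.

470 mg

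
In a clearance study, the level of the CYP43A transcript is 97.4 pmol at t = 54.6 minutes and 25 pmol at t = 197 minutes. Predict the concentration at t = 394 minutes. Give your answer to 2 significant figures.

3.8 pmol

Over Δt = 197 − 54.6 = 142.4 minutes, the level fell by a factor of 97.4/25 ≈ 3.896.
n = log₂(3.896) ≈ 1.962 half-lives, so t½ = 142.4/1.962 ≈ 72.579 minutes.
From t = 197 to t = 394: 25 × (1/2)^((394−197)/72.579) ≈ 3.8094 pmol.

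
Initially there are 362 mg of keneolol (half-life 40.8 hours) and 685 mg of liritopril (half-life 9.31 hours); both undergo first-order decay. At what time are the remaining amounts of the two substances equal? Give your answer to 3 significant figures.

11.1 hours

Set 362·(1/2)^(t/40.8) = 685·(1/2)^(t/9.31).
Taking log₂: log₂(362/685) = t·(1/40.8 − 1/9.31).
log₂(0.52847) = -0.92011; 1/40.8 − 1/9.31 = -0.082902.
t = -0.92011 / -0.082902 ≈ 11.099 hours.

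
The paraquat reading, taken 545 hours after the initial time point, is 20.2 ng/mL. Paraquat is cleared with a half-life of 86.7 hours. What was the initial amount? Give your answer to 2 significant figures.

1600 ng/mL

Number of half-lives elapsed: n = 545/86.7 ≈ 6.286.
A₀ = A × 2^n = 20.2 × 2^6.286 = 20.2 × 78.035 ≈ 1576.3 ng/mL.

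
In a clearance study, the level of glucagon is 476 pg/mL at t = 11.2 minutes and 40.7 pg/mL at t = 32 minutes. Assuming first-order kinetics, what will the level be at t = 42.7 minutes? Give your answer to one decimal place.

Over Δt = 32 − 11.2 = 20.8 minutes, the level fell by a factor of 476/40.7 ≈ 11.695.
n = log₂(11.695) ≈ 3.5479 half-lives, so t½ = 20.8/3.5479 ≈ 5.8627 minutes.
From t = 32 to t = 42.7: 40.7 × (1/2)^((42.7−32)/5.8627) ≈ 11.486 pg/mL.

11.5 pg/mL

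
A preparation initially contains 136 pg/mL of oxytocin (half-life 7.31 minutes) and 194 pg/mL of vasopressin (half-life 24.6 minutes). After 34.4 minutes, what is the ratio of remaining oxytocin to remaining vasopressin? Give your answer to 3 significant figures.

0.0708

oxytocin: 136 × (1/2)^(34.4/7.31) = 136 × (1/2)^4.7059 ≈ 5.2111 pg/mL.
vasopressin: 194 × (1/2)^(34.4/24.6) = 194 × (1/2)^1.3984 ≈ 73.595 pg/mL.
Ratio ≈ 5.2111 / 73.595 ≈ 0.070807.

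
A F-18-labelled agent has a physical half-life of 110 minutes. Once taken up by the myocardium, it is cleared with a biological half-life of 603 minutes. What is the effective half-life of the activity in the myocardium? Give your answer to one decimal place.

93.0 minutes

1/t_eff = 1/t_phys + 1/t_biol = 1/110 + 1/603 = 0.010749 per minute.
t_eff = 110 × 603 / (110 + 603) ≈ 93.029 minutes.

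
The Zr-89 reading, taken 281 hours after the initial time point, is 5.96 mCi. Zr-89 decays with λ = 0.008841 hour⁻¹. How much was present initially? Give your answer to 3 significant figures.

t½ = ln 2 / λ = 0.69315 / 0.008841 ≈ 78.401 hours.
Number of half-lives elapsed: n = 281/78.401 ≈ 3.5841.
A₀ = A × 2^n = 5.96 × 2^3.5841 = 5.96 × 11.993 ≈ 71.478 mCi.

71.5 mCi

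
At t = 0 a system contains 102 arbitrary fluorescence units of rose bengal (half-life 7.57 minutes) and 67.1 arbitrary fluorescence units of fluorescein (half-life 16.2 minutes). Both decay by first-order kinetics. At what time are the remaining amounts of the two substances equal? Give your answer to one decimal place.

8.6 minutes

Set 102·(1/2)^(t/7.57) = 67.1·(1/2)^(t/16.2).
Taking log₂: log₂(102/67.1) = t·(1/7.57 − 1/16.2).
log₂(1.5201) = 0.60418; 1/7.57 − 1/16.2 = 0.070372.
t = 0.60418 / 0.070372 ≈ 8.5856 minutes.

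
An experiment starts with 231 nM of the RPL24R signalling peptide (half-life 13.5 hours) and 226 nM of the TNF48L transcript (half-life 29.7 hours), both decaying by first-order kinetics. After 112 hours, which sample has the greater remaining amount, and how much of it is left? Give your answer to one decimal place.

TNF48L transcript, 16.6 nM

RPL24R signalling peptide: 231 × (1/2)^8.2963 ≈ 0.73481 nM.
TNF48L transcript: 226 × (1/2)^3.771 ≈ 16.554 nM.
TNF48L transcript has more remaining, at ≈ 16.554 nM.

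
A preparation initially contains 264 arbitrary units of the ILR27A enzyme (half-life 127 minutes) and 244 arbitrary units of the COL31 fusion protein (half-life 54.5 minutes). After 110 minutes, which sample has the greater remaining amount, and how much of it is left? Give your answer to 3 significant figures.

ILR27A enzyme, 145 arbitrary units

ILR27A enzyme: 264 × (1/2)^0.86614 ≈ 144.83 arbitrary units.
COL31 fusion protein: 244 × (1/2)^2.0183 ≈ 60.229 arbitrary units.
ILR27A enzyme has more remaining, at ≈ 144.83 arbitrary units.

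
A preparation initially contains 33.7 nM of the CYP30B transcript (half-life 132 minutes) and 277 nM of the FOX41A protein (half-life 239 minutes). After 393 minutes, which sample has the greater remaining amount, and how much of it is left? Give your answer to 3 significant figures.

FOX41A protein, 88.6 nM

CYP30B transcript: 33.7 × (1/2)^2.9773 ≈ 4.2794 nM.
FOX41A protein: 277 × (1/2)^1.6444 ≈ 88.61 nM.
FOX41A protein has more remaining, at ≈ 88.61 nM.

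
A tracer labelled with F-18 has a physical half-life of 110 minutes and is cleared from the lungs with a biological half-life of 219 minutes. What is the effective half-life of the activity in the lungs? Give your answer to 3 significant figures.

73.2 minutes

1/t_eff = 1/t_phys + 1/t_biol = 1/110 + 1/219 = 0.013657 per minute.
t_eff = 110 × 219 / (110 + 219) ≈ 73.222 minutes.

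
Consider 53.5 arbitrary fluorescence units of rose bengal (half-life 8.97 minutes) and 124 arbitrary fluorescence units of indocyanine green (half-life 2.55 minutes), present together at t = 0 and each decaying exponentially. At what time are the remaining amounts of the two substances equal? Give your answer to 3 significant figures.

4.32 minutes

Set 53.5·(1/2)^(t/8.97) = 124·(1/2)^(t/2.55).
Taking log₂: log₂(53.5/124) = t·(1/8.97 − 1/2.55).
log₂(0.43145) = -1.2127; 1/8.97 − 1/2.55 = -0.28067.
t = -1.2127 / -0.28067 ≈ 4.3208 minutes.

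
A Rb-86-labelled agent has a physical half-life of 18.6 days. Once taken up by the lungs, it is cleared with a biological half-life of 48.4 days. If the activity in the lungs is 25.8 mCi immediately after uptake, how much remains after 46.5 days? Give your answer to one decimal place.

1/t_eff = 1/t_phys + 1/t_biol = 1/18.6 + 1/48.4 = 0.074425 per day.
t_eff = 18.6 × 48.4 / (18.6 + 48.4) ≈ 13.436 days.
Remaining = 25.8 × (1/2)^(46.5/13.436) = 25.8 × (1/2)^3.4607 ≈ 2.3433 mCi.

2.3 mCi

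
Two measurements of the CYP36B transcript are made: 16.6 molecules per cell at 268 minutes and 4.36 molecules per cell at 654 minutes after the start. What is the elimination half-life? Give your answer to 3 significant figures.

Over Δt = 654 − 268 = 386 minutes, the level fell by a factor of 16.6/4.36 ≈ 3.8073.
n = log₂(3.8073) ≈ 1.9288 half-lives, so t½ = 386/1.9288 ≈ 200.13 minutes.

200 minutes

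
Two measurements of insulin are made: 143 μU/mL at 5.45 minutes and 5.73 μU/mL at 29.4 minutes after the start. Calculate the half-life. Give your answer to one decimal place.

Over Δt = 29.4 − 5.45 = 23.95 minutes, the level fell by a factor of 143/5.73 ≈ 24.956.
n = log₂(24.956) ≈ 4.6413 half-lives, so t½ = 23.95/4.6413 ≈ 5.1602 minutes.

5.2 minutes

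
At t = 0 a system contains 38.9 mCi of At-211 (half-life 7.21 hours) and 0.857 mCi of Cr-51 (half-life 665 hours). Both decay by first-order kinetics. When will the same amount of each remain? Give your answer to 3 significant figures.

Set 38.9·(1/2)^(t/7.21) = 0.857·(1/2)^(t/665).
Taking log₂: log₂(38.9/0.857) = t·(1/7.21 − 1/665).
log₂(45.391) = 5.5043; 1/7.21 − 1/665 = 0.13719.
t = 5.5043 / 0.13719 ≈ 40.121 hours.

40.1 hours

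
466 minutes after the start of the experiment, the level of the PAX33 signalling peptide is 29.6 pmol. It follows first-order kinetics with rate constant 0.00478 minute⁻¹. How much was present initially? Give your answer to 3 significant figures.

t½ = ln 2 / k = 0.69315 / 0.00478 ≈ 145.01 minutes.
Number of half-lives elapsed: n = 466/145.01 ≈ 3.2136.
A₀ = A × 2^n = 29.6 × 2^3.2136 = 29.6 × 9.2765 ≈ 274.58 pmol.

275 pmol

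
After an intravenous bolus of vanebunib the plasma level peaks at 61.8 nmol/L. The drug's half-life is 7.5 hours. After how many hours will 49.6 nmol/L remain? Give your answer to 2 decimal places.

2.38 hours

Fraction remaining = 49.6/61.8 ≈ 0.80259.
n = log₂(61.8/49.6) = ln(1.246)/ln 2 ≈ 0.31727 half-lives.
t = n × t½ = 0.31727 × 7.5 ≈ 2.3795 hours.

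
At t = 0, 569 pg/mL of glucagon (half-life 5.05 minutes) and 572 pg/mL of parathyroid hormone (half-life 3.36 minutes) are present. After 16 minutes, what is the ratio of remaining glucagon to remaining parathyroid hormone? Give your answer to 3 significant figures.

3.00

glucagon: 569 × (1/2)^(16/5.05) = 569 × (1/2)^3.1683 ≈ 63.293 pg/mL.
parathyroid hormone: 572 × (1/2)^(16/3.36) = 572 × (1/2)^4.7619 ≈ 21.082 pg/mL.
Ratio ≈ 63.293 / 21.082 ≈ 3.0022.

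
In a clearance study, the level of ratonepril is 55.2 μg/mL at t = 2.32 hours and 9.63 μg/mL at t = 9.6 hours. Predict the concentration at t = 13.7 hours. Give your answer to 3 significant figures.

Over Δt = 9.6 − 2.32 = 7.28 hours, the level fell by a factor of 55.2/9.63 ≈ 5.7321.
n = log₂(5.7321) ≈ 2.5191 half-lives, so t½ = 7.28/2.5191 ≈ 2.89 hours.
From t = 9.6 to t = 13.7: 9.63 × (1/2)^((13.7−9.6)/2.89) ≈ 3.6021 μg/mL.

3.60 μg/mL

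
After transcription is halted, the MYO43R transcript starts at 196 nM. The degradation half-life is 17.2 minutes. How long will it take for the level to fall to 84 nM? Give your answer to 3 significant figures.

21.0 minutes

Fraction remaining = 84/196 ≈ 0.42857.
n = log₂(196/84) = ln(2.3333)/ln 2 ≈ 1.2224 half-lives.
t = n × t½ = 1.2224 × 17.2 ≈ 21.025 minutes.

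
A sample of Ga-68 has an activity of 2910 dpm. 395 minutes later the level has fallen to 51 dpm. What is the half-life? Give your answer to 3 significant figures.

67.7 minutes

A/A₀ = 51/2910 ≈ 0.017526.
n = log₂(57.059) ≈ 5.8344 half-lives elapsed in 395 minutes.
t½ = 395/5.8344 ≈ 67.702 minutes.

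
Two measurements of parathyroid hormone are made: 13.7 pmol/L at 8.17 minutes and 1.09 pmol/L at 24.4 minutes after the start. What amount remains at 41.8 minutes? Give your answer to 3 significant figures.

Over Δt = 24.4 − 8.17 = 16.23 minutes, the level fell by a factor of 13.7/1.09 ≈ 12.569.
n = log₂(12.569) ≈ 3.6518 half-lives, so t½ = 16.23/3.6518 ≈ 4.4444 minutes.
From t = 24.4 to t = 41.8: 1.09 × (1/2)^((41.8−24.4)/4.4444) ≈ 0.072258 pmol/L.

0.0723 pmol/L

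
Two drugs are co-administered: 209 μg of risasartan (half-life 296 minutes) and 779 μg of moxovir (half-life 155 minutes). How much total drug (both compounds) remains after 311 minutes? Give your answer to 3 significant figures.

risasartan: 209 × (1/2)^(311/296) = 209 × (1/2)^1.0507 ≈ 100.89 μg.
moxovir: 779 × (1/2)^(311/155) = 779 × (1/2)^2.0065 ≈ 193.88 μg.
Total = 100.89 + 193.88 ≈ 294.77 μg.

295 μg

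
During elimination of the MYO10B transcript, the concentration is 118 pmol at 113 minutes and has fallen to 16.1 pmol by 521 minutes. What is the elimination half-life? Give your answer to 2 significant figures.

140 minutes

Over Δt = 521 − 113 = 408 minutes, the level fell by a factor of 118/16.1 ≈ 7.3292.
n = log₂(7.3292) ≈ 2.8737 half-lives, so t½ = 408/2.8737 ≈ 141.98 minutes.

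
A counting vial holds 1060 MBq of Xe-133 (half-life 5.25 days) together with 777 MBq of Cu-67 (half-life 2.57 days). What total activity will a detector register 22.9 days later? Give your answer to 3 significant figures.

53.2 MBq

Xe-133: 1060 × (1/2)^(22.9/5.25) = 1060 × (1/2)^4.3619 ≈ 51.552 MBq.
Cu-67: 777 × (1/2)^(22.9/2.57) = 777 × (1/2)^8.9105 ≈ 1.6147 MBq.
Total = 51.552 + 1.6147 ≈ 53.166 MBq.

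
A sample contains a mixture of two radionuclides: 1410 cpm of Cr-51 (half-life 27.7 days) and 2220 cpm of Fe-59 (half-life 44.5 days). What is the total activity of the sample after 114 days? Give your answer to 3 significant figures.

Cr-51: 1410 × (1/2)^(114/27.7) = 1410 × (1/2)^4.1155 ≈ 81.344 cpm.
Fe-59: 2220 × (1/2)^(114/44.5) = 2220 × (1/2)^2.5618 ≈ 375.99 cpm.
Total = 81.344 + 375.99 ≈ 457.33 cpm.

457 cpm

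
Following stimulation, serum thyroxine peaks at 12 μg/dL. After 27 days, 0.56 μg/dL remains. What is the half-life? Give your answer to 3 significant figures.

A/A₀ = 0.56/12 ≈ 0.046667.
n = log₂(21.429) ≈ 4.4215 half-lives elapsed in 27 days.
t½ = 27/4.4215 ≈ 6.1066 days.

6.11 days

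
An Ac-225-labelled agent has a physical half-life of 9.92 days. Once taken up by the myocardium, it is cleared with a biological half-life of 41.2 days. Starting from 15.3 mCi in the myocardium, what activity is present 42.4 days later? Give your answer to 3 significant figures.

1/t_eff = 1/t_phys + 1/t_biol = 1/9.92 + 1/41.2 = 0.12508 per day.
t_eff = 9.92 × 41.2 / (9.92 + 41.2) ≈ 7.995 days.
Remaining = 15.3 × (1/2)^(42.4/7.995) = 15.3 × (1/2)^5.3033 ≈ 0.38747 mCi.

0.387 mCi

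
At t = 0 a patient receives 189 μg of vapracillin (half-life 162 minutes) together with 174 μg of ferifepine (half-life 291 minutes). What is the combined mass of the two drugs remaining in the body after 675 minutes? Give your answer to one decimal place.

vapracillin: 189 × (1/2)^(675/162) = 189 × (1/2)^4.1667 ≈ 10.524 μg.
ferifepine: 174 × (1/2)^(675/291) = 174 × (1/2)^2.3196 ≈ 34.857 μg.
Total = 10.524 + 34.857 ≈ 45.38 μg.

45.4 μg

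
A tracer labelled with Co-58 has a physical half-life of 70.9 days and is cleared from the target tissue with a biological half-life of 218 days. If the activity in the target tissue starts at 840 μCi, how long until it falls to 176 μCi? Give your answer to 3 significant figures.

121 days

1/t_eff = 1/t_phys + 1/t_biol = 1/70.9 + 1/218 = 0.018692 per day.
t_eff = 70.9 × 218 / (70.9 + 218) ≈ 53.5 days.
n = log₂(840/176) ≈ 2.2548; t = 2.2548 × 53.5 ≈ 120.63 days.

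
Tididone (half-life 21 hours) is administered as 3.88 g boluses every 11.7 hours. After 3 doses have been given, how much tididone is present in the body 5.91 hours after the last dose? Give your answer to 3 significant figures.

6.84 g

The 3 doses were given 29.31, 17.61, 5.91 hours ago.
Total = 3.88·(1/2)^(29.31/21) + 3.88·(1/2)^(17.61/21) + 3.88·(1/2)^(5.91/21)
      = 1.4746 + 2.1697 + 3.1924 ≈ 6.8367 g.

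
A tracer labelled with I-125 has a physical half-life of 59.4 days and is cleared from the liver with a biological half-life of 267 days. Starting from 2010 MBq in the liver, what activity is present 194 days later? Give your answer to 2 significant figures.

1/t_eff = 1/t_phys + 1/t_biol = 1/59.4 + 1/267 = 0.02058 per day.
t_eff = 59.4 × 267 / (59.4 + 267) ≈ 48.59 days.
Remaining = 2010 × (1/2)^(194/48.59) = 2010 × (1/2)^3.9926 ≈ 126.27 MBq.

130 MBq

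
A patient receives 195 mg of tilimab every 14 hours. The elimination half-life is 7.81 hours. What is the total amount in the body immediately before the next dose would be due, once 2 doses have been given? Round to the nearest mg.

The 2 doses were given 28, 14 hours ago.
Total = 195·(1/2)^(28/7.81) + 195·(1/2)^(14/7.81)
      = 16.248 + 56.288 ≈ 72.536 mg.

73 mg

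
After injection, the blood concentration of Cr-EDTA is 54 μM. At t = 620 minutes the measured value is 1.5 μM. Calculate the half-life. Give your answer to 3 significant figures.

A/A₀ = 1.5/54 ≈ 0.027778.
n = log₂(36) ≈ 5.1699 half-lives elapsed in 620 minutes.
t½ = 620/5.1699 ≈ 119.92 minutes.

120 minutes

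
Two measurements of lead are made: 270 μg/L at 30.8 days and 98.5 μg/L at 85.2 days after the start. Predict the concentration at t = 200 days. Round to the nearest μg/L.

Over Δt = 85.2 − 30.8 = 54.4 days, the level fell by a factor of 270/98.5 ≈ 2.7411.
n = log₂(2.7411) ≈ 1.4548 half-lives, so t½ = 54.4/1.4548 ≈ 37.394 days.
From t = 85.2 to t = 200: 98.5 × (1/2)^((200−85.2)/37.394) ≈ 11.73 μg/L.

12 μg/L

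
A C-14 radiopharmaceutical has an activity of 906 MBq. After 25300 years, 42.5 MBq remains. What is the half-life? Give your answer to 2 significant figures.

5700 years

A/A₀ = 42.5/906 ≈ 0.046909.
n = log₂(21.318) ≈ 4.414 half-lives elapsed in 25300 years.
t½ = 25300/4.414 ≈ 5731.8 years.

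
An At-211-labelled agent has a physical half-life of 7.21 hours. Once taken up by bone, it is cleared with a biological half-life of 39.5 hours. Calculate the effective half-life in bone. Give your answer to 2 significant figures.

1/t_eff = 1/t_phys + 1/t_biol = 1/7.21 + 1/39.5 = 0.16401 per hour.
t_eff = 7.21 × 39.5 / (7.21 + 39.5) ≈ 6.0971 hours.

6.1 hours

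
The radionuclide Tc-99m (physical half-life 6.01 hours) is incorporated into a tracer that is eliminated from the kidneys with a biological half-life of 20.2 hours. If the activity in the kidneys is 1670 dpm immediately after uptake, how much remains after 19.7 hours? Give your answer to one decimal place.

87.6 dpm

1/t_eff = 1/t_phys + 1/t_biol = 1/6.01 + 1/20.2 = 0.21589 per hour.
t_eff = 6.01 × 20.2 / (6.01 + 20.2) ≈ 4.6319 hours.
Remaining = 1670 × (1/2)^(19.7/4.6319) = 1670 × (1/2)^4.2531 ≈ 87.579 dpm.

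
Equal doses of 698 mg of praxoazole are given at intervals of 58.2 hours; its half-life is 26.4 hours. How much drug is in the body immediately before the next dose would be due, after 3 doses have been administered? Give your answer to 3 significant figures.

The 3 doses were given 174.6, 116.4, 58.2 hours ago.
Total = 698·(1/2)^(174.6/26.4) + 698·(1/2)^(116.4/26.4) + 698·(1/2)^(58.2/26.4)
      = 7.1278 + 32.854 + 151.43 ≈ 191.41 mg.

191 mg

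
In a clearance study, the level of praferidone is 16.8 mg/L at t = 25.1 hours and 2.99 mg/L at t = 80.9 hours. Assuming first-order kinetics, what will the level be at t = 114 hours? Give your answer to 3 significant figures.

1.07 mg/L

Over Δt = 80.9 − 25.1 = 55.8 hours, the level fell by a factor of 16.8/2.99 ≈ 5.6187.
n = log₂(5.6187) ≈ 2.4902 half-lives, so t½ = 55.8/2.4902 ≈ 22.407 hours.
From t = 80.9 to t = 114: 2.99 × (1/2)^((114−80.9)/22.407) ≈ 1.074 mg/L.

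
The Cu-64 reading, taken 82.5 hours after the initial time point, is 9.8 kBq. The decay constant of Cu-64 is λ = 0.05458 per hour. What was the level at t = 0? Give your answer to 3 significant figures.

885 kBq

t½ = ln 2 / λ = 0.69315 / 0.05458 ≈ 12.7 hours.
Number of half-lives elapsed: n = 82.5/12.7 ≈ 6.4962.
A₀ = A × 2^n = 9.8 × 2^6.4962 = 9.8 × 90.274 ≈ 884.69 kBq.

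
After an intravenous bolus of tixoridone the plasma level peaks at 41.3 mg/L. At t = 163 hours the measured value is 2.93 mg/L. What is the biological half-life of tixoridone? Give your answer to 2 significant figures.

43 hours

A/A₀ = 2.93/41.3 ≈ 0.070944.
n = log₂(14.096) ≈ 3.8172 half-lives elapsed in 163 hours.
t½ = 163/3.8172 ≈ 42.702 hours.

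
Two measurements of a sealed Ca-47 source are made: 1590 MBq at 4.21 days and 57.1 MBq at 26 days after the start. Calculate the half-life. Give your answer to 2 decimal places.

Over Δt = 26 − 4.21 = 21.79 days, the level fell by a factor of 1590/57.1 ≈ 27.846.
n = log₂(27.846) ≈ 4.7994 half-lives, so t½ = 21.79/4.7994 ≈ 4.5402 days.

4.54 days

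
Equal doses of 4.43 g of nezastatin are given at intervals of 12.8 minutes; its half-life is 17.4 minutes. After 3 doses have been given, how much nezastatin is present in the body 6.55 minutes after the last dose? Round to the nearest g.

The 3 doses were given 32.15, 19.35, 6.55 minutes ago.
Total = 4.43·(1/2)^(32.15/17.4) + 4.43·(1/2)^(19.35/17.4) + 4.43·(1/2)^(6.55/17.4)
      = 1.2308 + 2.0495 + 3.4126 ≈ 6.6929 g.

7 g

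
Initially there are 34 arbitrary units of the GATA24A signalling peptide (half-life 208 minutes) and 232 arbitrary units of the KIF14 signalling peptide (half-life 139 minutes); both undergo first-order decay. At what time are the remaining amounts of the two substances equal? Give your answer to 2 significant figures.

1200 minutes

Set 34·(1/2)^(t/208) = 232·(1/2)^(t/139).
Taking log₂: log₂(34/232) = t·(1/208 − 1/139).
log₂(0.14655) = -2.7705; 1/208 − 1/139 = -0.0023866.
t = -2.7705 / -0.0023866 ≈ 1160.9 minutes.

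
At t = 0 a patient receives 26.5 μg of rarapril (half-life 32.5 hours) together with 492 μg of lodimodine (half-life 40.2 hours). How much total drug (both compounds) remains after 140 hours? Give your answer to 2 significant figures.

rarapril: 26.5 × (1/2)^(140/32.5) = 26.5 × (1/2)^4.3077 ≈ 1.3381 μg.
lodimodine: 492 × (1/2)^(140/40.2) = 492 × (1/2)^3.4826 ≈ 44.015 μg.
Total = 1.3381 + 44.015 ≈ 45.353 μg.

45 μg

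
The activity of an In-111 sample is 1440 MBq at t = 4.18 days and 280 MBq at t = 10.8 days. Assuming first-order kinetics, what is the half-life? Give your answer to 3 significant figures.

2.80 days

Over Δt = 10.8 − 4.18 = 6.62 days, the level fell by a factor of 1440/280 ≈ 5.1429.
n = log₂(5.1429) ≈ 2.3626 half-lives, so t½ = 6.62/2.3626 ≈ 2.802 days.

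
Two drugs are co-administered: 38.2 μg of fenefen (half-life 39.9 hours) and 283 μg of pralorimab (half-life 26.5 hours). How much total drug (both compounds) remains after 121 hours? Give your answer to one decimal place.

16.6 μg

fenefen: 38.2 × (1/2)^(121/39.9) = 38.2 × (1/2)^3.0326 ≈ 4.6684 μg.
pralorimab: 283 × (1/2)^(121/26.5) = 283 × (1/2)^4.566 ≈ 11.947 μg.
Total = 4.6684 + 11.947 ≈ 16.616 μg.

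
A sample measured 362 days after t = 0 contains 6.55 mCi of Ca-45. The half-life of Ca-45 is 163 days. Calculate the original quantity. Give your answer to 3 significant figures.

30.5 mCi

Number of half-lives elapsed: n = 362/163 ≈ 2.2209.
A₀ = A × 2^n = 6.55 × 2^2.2209 = 6.55 × 4.6617 ≈ 30.534 mCi.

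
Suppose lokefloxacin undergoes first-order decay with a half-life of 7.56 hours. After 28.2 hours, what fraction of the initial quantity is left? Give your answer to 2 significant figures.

0.075

n = 28.2/7.56 ≈ 3.7302 half-lives.
Fraction remaining = (1/2)^3.7302 ≈ 0.075355.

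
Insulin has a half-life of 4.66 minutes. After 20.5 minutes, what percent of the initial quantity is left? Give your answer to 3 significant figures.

n = 20.5/4.66 ≈ 4.3991 half-lives.
Fraction remaining = (1/2)^4.3991 ≈ 0.047394, i.e. 4.7394%.

4.74%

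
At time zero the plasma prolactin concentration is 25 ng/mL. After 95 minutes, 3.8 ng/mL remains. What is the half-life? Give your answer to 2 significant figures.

A/A₀ = 3.8/25 ≈ 0.152.
n = log₂(6.5789) ≈ 2.7179 half-lives elapsed in 95 minutes.
t½ = 95/2.7179 ≈ 34.954 minutes.

35 minutes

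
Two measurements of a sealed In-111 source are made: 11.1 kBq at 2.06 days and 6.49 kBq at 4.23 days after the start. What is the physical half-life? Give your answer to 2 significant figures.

Over Δt = 4.23 − 2.06 = 2.17 days, the level fell by a factor of 11.1/6.49 ≈ 1.7103.
n = log₂(1.7103) ≈ 0.77427 half-lives, so t½ = 2.17/0.77427 ≈ 2.8026 days.

2.8 days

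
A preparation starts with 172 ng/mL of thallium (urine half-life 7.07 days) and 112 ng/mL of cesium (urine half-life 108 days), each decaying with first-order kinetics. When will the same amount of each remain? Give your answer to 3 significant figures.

4.68 days

Set 172·(1/2)^(t/7.07) = 112·(1/2)^(t/108).
Taking log₂: log₂(172/112) = t·(1/7.07 − 1/108).
log₂(1.5357) = 0.61891; 1/7.07 − 1/108 = 0.13218.
t = 0.61891 / 0.13218 ≈ 4.6822 days.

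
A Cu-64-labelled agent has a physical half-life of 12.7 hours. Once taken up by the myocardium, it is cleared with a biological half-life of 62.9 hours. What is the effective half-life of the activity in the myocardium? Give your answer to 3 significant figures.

10.6 hours

1/t_eff = 1/t_phys + 1/t_biol = 1/12.7 + 1/62.9 = 0.094638 per hour.
t_eff = 12.7 × 62.9 / (12.7 + 62.9) ≈ 10.567 hours.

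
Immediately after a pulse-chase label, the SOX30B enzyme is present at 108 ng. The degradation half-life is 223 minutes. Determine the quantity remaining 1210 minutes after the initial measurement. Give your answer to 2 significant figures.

2.5 ng

Number of half-lives: n = 1210/223 ≈ 5.426.
Remaining = 108 × (1/2)^5.426 = 108 × 0.02326 ≈ 2.5121 ng.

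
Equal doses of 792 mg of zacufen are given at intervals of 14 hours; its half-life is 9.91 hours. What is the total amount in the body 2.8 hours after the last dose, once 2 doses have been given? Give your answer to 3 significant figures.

896 mg

The 2 doses were given 16.8, 2.8 hours ago.
Total = 792·(1/2)^(16.8/9.91) + 792·(1/2)^(2.8/9.91)
      = 244.57 + 651.14 ≈ 895.7 mg.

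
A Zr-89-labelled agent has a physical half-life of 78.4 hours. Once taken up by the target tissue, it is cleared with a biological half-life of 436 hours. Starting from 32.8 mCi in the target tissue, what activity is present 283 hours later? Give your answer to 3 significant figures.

1.71 mCi

1/t_eff = 1/t_phys + 1/t_biol = 1/78.4 + 1/436 = 0.015049 per hour.
t_eff = 78.4 × 436 / (78.4 + 436) ≈ 66.451 hours.
Remaining = 32.8 × (1/2)^(283/66.451) = 32.8 × (1/2)^4.2588 ≈ 1.7134 mCi.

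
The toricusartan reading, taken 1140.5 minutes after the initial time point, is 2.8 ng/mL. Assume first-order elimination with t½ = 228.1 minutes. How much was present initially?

89.6 ng/mL

Number of half-lives elapsed: n = 1140.5/228.1 ≈ 5.
A₀ = A × 2^n = 2.8 × 2^5 = 2.8 × 32 ≈ 89.6 ng/mL.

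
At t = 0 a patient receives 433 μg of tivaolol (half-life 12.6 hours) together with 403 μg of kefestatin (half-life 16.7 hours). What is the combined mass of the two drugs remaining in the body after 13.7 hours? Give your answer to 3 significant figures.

tivaolol: 433 × (1/2)^(13.7/12.6) = 433 × (1/2)^1.0873 ≈ 203.79 μg.
kefestatin: 403 × (1/2)^(13.7/16.7) = 403 × (1/2)^0.82036 ≈ 228.22 μg.
Total = 203.79 + 228.22 ≈ 432.01 μg.

432 μg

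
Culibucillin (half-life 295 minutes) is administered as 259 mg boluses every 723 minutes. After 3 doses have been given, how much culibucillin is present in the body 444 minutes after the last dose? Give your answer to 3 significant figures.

111 mg

The 3 doses were given 1890, 1167, 444 minutes ago.
Total = 259·(1/2)^(1890/295) + 259·(1/2)^(1167/295) + 259·(1/2)^(444/295)
      = 3.0526 + 16.69 + 91.248 ≈ 110.99 mg.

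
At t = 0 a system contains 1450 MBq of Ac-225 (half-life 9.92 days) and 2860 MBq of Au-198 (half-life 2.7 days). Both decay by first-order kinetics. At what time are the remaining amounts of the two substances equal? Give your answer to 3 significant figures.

3.64 days

Set 1450·(1/2)^(t/9.92) = 2860·(1/2)^(t/2.7).
Taking log₂: log₂(1450/2860) = t·(1/9.92 − 1/2.7).
log₂(0.50699) = -0.97996; 1/9.92 − 1/2.7 = -0.26956.
t = -0.97996 / -0.26956 ≈ 3.6354 days.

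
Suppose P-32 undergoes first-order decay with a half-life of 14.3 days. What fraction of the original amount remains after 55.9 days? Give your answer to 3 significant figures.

n = 55.9/14.3 ≈ 3.9091 half-lives.
Fraction remaining = (1/2)^3.9091 ≈ 0.066565.

0.0666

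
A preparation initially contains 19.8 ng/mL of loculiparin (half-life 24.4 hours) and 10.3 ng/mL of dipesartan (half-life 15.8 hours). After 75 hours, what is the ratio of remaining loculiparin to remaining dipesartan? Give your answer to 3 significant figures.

6.13

loculiparin: 19.8 × (1/2)^(75/24.4) = 19.8 × (1/2)^3.0738 ≈ 2.3516 ng/mL.
dipesartan: 10.3 × (1/2)^(75/15.8) = 10.3 × (1/2)^4.7468 ≈ 0.38362 ng/mL.
Ratio ≈ 2.3516 / 0.38362 ≈ 6.1301.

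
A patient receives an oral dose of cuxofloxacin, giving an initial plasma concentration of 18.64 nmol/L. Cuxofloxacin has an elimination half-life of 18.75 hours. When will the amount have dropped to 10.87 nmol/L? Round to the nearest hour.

Fraction remaining = 10.87/18.64 ≈ 0.58315.
n = log₂(18.64/10.87) = ln(1.7148)/ln 2 ≈ 0.77805 half-lives.
t = n × t½ = 0.77805 × 18.75 ≈ 14.588 hours.

15 hours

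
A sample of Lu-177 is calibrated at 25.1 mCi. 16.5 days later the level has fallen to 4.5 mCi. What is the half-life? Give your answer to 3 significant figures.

6.65 days

A/A₀ = 4.5/25.1 ≈ 0.17928.
n = log₂(5.5778) ≈ 2.4797 half-lives elapsed in 16.5 days.
t½ = 16.5/2.4797 ≈ 6.6541 days.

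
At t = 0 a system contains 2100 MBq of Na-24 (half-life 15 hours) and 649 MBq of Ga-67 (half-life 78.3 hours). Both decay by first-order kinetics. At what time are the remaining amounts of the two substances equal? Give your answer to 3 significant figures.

31.4 hours

Set 2100·(1/2)^(t/15) = 649·(1/2)^(t/78.3).
Taking log₂: log₂(2100/649) = t·(1/15 − 1/78.3).
log₂(3.2357) = 1.6941; 1/15 − 1/78.3 = 0.053895.
t = 1.6941 / 0.053895 ≈ 31.433 hours.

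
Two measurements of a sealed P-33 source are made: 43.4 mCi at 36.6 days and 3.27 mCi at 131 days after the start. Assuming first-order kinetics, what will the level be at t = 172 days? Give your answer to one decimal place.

1.1 mCi

Over Δt = 131 − 36.6 = 94.4 days, the level fell by a factor of 43.4/3.27 ≈ 13.272.
n = log₂(13.272) ≈ 3.7303 half-lives, so t½ = 94.4/3.7303 ≈ 25.306 days.
From t = 131 to t = 172: 3.27 × (1/2)^((172−131)/25.306) ≈ 1.0637 mCi.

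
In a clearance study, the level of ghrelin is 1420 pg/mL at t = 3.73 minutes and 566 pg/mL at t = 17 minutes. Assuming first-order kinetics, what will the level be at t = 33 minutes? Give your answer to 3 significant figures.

187 pg/mL

Over Δt = 17 − 3.73 = 13.27 minutes, the level fell by a factor of 1420/566 ≈ 2.5088.
n = log₂(2.5088) ≈ 1.327 half-lives, so t½ = 13.27/1.327 ≈ 9.9999 minutes.
From t = 17 to t = 33: 566 × (1/2)^((33−17)/9.9999) ≈ 186.71 pg/mL.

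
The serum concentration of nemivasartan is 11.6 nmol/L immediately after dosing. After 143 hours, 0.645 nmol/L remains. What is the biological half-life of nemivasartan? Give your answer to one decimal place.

34.3 hours

A/A₀ = 0.645/11.6 ≈ 0.055603.
n = log₂(17.984) ≈ 4.1687 half-lives elapsed in 143 hours.
t½ = 143/4.1687 ≈ 34.303 hours.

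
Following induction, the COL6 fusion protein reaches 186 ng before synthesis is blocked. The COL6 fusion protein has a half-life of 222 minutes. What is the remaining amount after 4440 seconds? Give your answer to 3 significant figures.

148 ng

Convert the elapsed time: 4440 seconds = 74 minutes.
Number of half-lives: n = 74/222 ≈ 0.33333.
Remaining = 186 × (1/2)^0.33333 = 186 × 0.7937 ≈ 147.63 ng.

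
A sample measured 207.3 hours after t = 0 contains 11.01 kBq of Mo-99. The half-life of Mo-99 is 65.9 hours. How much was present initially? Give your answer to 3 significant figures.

97.4 kBq

Number of half-lives elapsed: n = 207.3/65.9 ≈ 3.1457.
A₀ = A × 2^n = 11.01 × 2^3.1457 = 11.01 × 8.85 ≈ 97.438 kBq.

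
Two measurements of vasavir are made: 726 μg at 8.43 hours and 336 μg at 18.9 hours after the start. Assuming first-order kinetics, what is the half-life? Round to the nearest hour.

Over Δt = 18.9 − 8.43 = 10.47 hours, the level fell by a factor of 726/336 ≈ 2.1607.
n = log₂(2.1607) ≈ 1.1115 half-lives, so t½ = 10.47/1.1115 ≈ 9.4196 hours.

9 hours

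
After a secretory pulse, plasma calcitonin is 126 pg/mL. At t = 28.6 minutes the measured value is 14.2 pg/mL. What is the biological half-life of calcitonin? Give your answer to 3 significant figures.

9.08 minutes

A/A₀ = 14.2/126 ≈ 0.1127.
n = log₂(8.8732) ≈ 3.1495 half-lives elapsed in 28.6 minutes.
t½ = 28.6/3.1495 ≈ 9.0809 minutes.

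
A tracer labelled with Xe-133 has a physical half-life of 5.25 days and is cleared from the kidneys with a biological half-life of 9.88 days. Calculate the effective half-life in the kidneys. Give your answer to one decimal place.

3.4 days

1/t_eff = 1/t_phys + 1/t_biol = 1/5.25 + 1/9.88 = 0.29169 per day.
t_eff = 5.25 × 9.88 / (5.25 + 9.88) ≈ 3.4283 days.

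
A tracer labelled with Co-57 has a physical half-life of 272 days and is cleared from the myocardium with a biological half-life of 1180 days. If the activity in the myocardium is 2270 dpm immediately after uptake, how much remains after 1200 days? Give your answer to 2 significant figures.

1/t_eff = 1/t_phys + 1/t_biol = 1/272 + 1/1180 = 0.0045239 per day.
t_eff = 272 × 1180 / (272 + 1180) ≈ 221.05 days.
Remaining = 2270 × (1/2)^(1200/221.05) = 2270 × (1/2)^5.4287 ≈ 52.701 dpm.

53 dpm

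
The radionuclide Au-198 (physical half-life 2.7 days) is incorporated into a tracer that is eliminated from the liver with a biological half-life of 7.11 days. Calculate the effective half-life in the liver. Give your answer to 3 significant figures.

1/t_eff = 1/t_phys + 1/t_biol = 1/2.7 + 1/7.11 = 0.51102 per day.
t_eff = 2.7 × 7.11 / (2.7 + 7.11) ≈ 1.9569 days.

1.96 days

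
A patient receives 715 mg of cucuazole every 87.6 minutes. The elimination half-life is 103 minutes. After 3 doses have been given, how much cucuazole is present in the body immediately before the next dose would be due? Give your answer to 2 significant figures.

740 mg

The 3 doses were given 262.8, 175.2, 87.6 minutes ago.
Total = 715·(1/2)^(262.8/103) + 715·(1/2)^(175.2/103) + 715·(1/2)^(87.6/103)
      = 121.97 + 219.92 + 396.54 ≈ 738.42 mg.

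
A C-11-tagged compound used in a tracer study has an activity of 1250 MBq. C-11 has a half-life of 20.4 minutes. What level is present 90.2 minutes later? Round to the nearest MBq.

Number of half-lives: n = 90.2/20.4 ≈ 4.4216.
Remaining = 1250 × (1/2)^4.4216 = 1250 × 0.046663 ≈ 58.329 MBq.

58 MBq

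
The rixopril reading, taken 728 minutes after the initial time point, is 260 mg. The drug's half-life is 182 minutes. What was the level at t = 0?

4160 mg

Number of half-lives elapsed: n = 728/182 ≈ 4.
A₀ = A × 2^n = 260 × 2^4 = 260 × 16 ≈ 4160 mg.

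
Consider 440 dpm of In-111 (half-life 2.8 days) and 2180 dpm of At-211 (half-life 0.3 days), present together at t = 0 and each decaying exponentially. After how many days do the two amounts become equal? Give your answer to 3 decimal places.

Set 440·(1/2)^(t/2.8) = 2180·(1/2)^(t/0.3).
Taking log₂: log₂(440/2180) = t·(1/2.8 − 1/0.3).
log₂(0.20183) = -2.3088; 1/2.8 − 1/0.3 = -2.9762.
t = -2.3088 / -2.9762 ≈ 0.77574 days.

0.776 days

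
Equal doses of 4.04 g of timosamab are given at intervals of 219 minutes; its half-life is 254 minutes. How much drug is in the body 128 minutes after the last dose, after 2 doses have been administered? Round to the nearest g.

4 g

The 2 doses were given 347, 128 minutes ago.
Total = 4.04·(1/2)^(347/254) + 4.04·(1/2)^(128/254)
      = 1.5672 + 2.8489 ≈ 4.4162 g.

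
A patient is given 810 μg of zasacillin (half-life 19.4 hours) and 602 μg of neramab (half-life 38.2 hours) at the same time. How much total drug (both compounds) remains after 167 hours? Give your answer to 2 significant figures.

zasacillin: 810 × (1/2)^(167/19.4) = 810 × (1/2)^8.6082 ≈ 2.0756 μg.
neramab: 602 × (1/2)^(167/38.2) = 602 × (1/2)^4.3717 ≈ 29.079 μg.
Total = 2.0756 + 29.079 ≈ 31.154 μg.

31 μg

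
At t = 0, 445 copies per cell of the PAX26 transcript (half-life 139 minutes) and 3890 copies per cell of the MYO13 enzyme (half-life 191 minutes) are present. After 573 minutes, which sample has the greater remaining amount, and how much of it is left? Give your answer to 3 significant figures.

MYO13 enzyme, 486 copies per cell

PAX26 transcript: 445 × (1/2)^4.1223 ≈ 25.552 copies per cell.
MYO13 enzyme: 3890 × (1/2)^3 ≈ 486.25 copies per cell.
MYO13 enzyme has more remaining, at ≈ 486.25 copies per cell.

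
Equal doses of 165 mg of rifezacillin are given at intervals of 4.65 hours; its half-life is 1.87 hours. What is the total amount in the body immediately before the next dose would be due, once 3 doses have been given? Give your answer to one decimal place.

35.6 mg

The 3 doses were given 13.95, 9.3, 4.65 hours ago.
Total = 165·(1/2)^(13.95/1.87) + 165·(1/2)^(9.3/1.87) + 165·(1/2)^(4.65/1.87)
      = 0.9372 + 5.2527 + 29.44 ≈ 35.63 mg.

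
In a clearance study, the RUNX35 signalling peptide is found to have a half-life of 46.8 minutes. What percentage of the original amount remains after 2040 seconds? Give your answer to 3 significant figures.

60.4%

2040 seconds = 34 minutes.
n = 34/46.8 ≈ 0.7265 half-lives.
Fraction remaining = (1/2)^0.7265 ≈ 0.60437, i.e. 60.437%.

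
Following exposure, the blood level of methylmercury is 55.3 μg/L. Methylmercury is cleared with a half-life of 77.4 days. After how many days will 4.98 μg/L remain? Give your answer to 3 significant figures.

Fraction remaining = 4.98/55.3 ≈ 0.090054.
n = log₂(55.3/4.98) = ln(11.104)/ln 2 ≈ 3.4731 half-lives.
t = n × t½ = 3.4731 × 77.4 ≈ 268.81 days.

269 days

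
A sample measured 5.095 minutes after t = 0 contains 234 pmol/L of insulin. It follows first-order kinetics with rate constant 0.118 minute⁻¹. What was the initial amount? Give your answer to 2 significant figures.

430 pmol/L

t½ = ln 2 / λ = 0.69315 / 0.118 ≈ 5.8741 minutes.
Number of half-lives elapsed: n = 5.095/5.8741 ≈ 0.86736.
A₀ = A × 2^n = 234 × 2^0.86736 = 234 × 1.8243 ≈ 426.89 pmol/L.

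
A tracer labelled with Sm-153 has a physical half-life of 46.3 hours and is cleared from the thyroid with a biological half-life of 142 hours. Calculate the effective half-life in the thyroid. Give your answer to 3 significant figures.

1/t_eff = 1/t_phys + 1/t_biol = 1/46.3 + 1/142 = 0.028641 per hour.
t_eff = 46.3 × 142 / (46.3 + 142) ≈ 34.916 hours.

34.9 hours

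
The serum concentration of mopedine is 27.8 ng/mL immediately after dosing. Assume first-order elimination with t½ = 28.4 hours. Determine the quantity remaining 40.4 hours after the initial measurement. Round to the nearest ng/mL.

10 ng/mL

Number of half-lives: n = 40.4/28.4 ≈ 1.4225.
Remaining = 27.8 × (1/2)^1.4225 = 27.8 × 0.37306 ≈ 10.371 ng/mL.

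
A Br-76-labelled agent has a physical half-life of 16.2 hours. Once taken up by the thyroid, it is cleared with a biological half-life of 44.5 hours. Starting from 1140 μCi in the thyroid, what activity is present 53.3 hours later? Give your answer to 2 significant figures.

1/t_eff = 1/t_phys + 1/t_biol = 1/16.2 + 1/44.5 = 0.0842 per hour.
t_eff = 16.2 × 44.5 / (16.2 + 44.5) ≈ 11.876 hours.
Remaining = 1140 × (1/2)^(53.3/11.876) = 1140 × (1/2)^4.4879 ≈ 50.807 μCi.

51 μCi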